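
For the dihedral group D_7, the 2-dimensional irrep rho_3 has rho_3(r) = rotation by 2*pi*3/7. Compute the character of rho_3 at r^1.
chi_{rho_3}(r^1) = 2*cos(2*pi*3*1/7) = -2*cos(pi/7)

Argument: rho_3(r^1) is rotation by angle 2*pi*3*1/7, whose trace is 2*cos(2*pi*3*1/7) = -2*cos(pi/7).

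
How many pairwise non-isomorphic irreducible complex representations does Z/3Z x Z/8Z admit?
24

Proof sketch: The number of irreducible complex representations of a finite group equals its number of conjugacy classes. Z/3Z x Z/8Z is abelian of order 24, so every element is its own conjugacy class: 24 classes, so Z/3Z x Z/8Z (order 24) has exactly 24 irreducible complex representations.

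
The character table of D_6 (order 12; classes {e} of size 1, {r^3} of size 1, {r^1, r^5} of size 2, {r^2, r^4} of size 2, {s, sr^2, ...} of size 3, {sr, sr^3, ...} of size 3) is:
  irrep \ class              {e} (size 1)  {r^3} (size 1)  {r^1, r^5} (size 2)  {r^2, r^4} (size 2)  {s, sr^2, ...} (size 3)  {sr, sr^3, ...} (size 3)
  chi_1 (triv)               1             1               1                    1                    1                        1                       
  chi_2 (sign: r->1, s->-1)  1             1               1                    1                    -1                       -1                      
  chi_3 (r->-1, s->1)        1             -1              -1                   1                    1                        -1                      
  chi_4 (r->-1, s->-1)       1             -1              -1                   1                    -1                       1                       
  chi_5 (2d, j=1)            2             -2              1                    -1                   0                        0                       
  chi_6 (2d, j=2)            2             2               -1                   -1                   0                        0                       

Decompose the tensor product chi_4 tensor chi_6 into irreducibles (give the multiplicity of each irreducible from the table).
chi_4 tensor chi_6 = chi_5 (all other irreducibles have multiplicity 0).

Derivation: The character of a tensor product is the pointwise product (chi_4 * chi_6)(C) = chi_4(C) * chi_6(C):
  {e}: (1)*(2), {r^3}: (-1)*(2), {r^1, r^5}: (-1)*(-1), {r^2, r^4}: (1)*(-1), {s, sr^2, ...}: (-1)*(0), {sr, sr^3, ...}: (1)*(0)
so (chi_4 * chi_6) takes values
  {e} -> 2, {r^3} -> -2, {r^1, r^5} -> 1, {r^2, r^4} -> -1, {s, sr^2, ...} -> 0, {sr, sr^3, ...} -> 0.
Now take the inner product of this character with each irreducible chi from the table, <chi_4*chi_6, chi> = (1/12) sum_C |C| (chi_4*chi_6)(C) conj(chi(C)):
  <chi_4*chi_6, chi_1> = (1/12)[1*(2)*conj(1) + 1*(-2)*conj(1) + 2*(1)*conj(1) + 2*(-1)*conj(1) + 3*(0)*conj(1) + 3*(0)*conj(1)]
      = (1/12)[(2) + (-2) + (2) + (-2) + (0) + (0)] = 0/12 = 0
  <chi_4*chi_6, chi_2> = (1/12)[1*(2)*conj(1) + 1*(-2)*conj(1) + 2*(1)*conj(1) + 2*(-1)*conj(1) + 3*(0)*conj(-1) + 3*(0)*conj(-1)]
      = (1/12)[(2) + (-2) + (2) + (-2) + (0) + (0)] = 0/12 = 0
  <chi_4*chi_6, chi_3> = (1/12)[1*(2)*conj(1) + 1*(-2)*conj(-1) + 2*(1)*conj(-1) + 2*(-1)*conj(1) + 3*(0)*conj(1) + 3*(0)*conj(-1)]
      = (1/12)[(2) + (2) + (-2) + (-2) + (0) + (0)] = 0/12 = 0
  <chi_4*chi_6, chi_4> = (1/12)[1*(2)*conj(1) + 1*(-2)*conj(-1) + 2*(1)*conj(-1) + 2*(-1)*conj(1) + 3*(0)*conj(-1) + 3*(0)*conj(1)]
      = (1/12)[(2) + (2) + (-2) + (-2) + (0) + (0)] = 0/12 = 0
  <chi_4*chi_6, chi_5> = (1/12)[1*(2)*conj(2) + 1*(-2)*conj(-2) + 2*(1)*conj(1) + 2*(-1)*conj(-1) + 3*(0)*conj(0) + 3*(0)*conj(0)]
      = (1/12)[(4) + (4) + (2) + (2) + (0) + (0)] = 12/12 = 1
  <chi_4*chi_6, chi_6> = (1/12)[1*(2)*conj(2) + 1*(-2)*conj(2) + 2*(1)*conj(-1) + 2*(-1)*conj(-1) + 3*(0)*conj(0) + 3*(0)*conj(0)]
      = (1/12)[(4) + (-4) + (-2) + (2) + (0) + (0)] = 0/12 = 0
Hence the multiplicities are chi_5: 1. Dimension check: dim(chi_4)*dim(chi_6) = 1*2 = 2 and sum (mult * dim) = 1*2 = 2.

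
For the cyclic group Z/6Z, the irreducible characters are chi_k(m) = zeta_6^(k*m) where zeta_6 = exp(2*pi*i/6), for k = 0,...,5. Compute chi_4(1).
chi_4(1) = zeta_6^4 = exp(-2*I*pi/3)

Justification: chi_4(1) = zeta_6^(4*1) = zeta_6^4. Since zeta_6^6 = 1, this equals zeta_6^4 = exp(2*pi*i*4/6) = exp(-2*I*pi/3).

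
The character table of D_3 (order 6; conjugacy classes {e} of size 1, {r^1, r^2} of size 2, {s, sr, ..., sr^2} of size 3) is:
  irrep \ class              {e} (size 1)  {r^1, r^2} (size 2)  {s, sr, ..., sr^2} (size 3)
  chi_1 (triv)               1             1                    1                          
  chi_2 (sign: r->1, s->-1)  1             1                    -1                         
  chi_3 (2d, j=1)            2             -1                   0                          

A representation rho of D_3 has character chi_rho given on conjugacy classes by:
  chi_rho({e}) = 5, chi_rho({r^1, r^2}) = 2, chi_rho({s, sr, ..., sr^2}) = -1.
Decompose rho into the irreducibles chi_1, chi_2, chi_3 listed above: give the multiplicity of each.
Multiplicities: chi_1: 1, chi_2: 2, chi_3: 1.

Argument: Use <chi_rho, chi> = (1/|G|) sum_C |C| * chi_rho(C) * conj(chi(C)) with |G| = 6 for each irreducible chi in the table:
  <chi_rho, chi_1> = (1/6)[1*(5)*conj(1) + 2*(2)*conj(1) + 3*(-1)*conj(1)]
      = (1/6)[(5) + (4) + (-3)] = 6/6 = 1
  <chi_rho, chi_2> = (1/6)[1*(5)*conj(1) + 2*(2)*conj(1) + 3*(-1)*conj(-1)]
      = (1/6)[(5) + (4) + (3)] = 12/6 = 2
  <chi_rho, chi_3> = (1/6)[1*(5)*conj(2) + 2*(2)*conj(-1) + 3*(-1)*conj(0)]
      = (1/6)[(10) + (-4) + (0)] = 6/6 = 1
Dimension check: dim(rho) = sum (mult * dim) = 1*1 + 2*1 + 1*2 = 5 = chi_rho(e) = 5.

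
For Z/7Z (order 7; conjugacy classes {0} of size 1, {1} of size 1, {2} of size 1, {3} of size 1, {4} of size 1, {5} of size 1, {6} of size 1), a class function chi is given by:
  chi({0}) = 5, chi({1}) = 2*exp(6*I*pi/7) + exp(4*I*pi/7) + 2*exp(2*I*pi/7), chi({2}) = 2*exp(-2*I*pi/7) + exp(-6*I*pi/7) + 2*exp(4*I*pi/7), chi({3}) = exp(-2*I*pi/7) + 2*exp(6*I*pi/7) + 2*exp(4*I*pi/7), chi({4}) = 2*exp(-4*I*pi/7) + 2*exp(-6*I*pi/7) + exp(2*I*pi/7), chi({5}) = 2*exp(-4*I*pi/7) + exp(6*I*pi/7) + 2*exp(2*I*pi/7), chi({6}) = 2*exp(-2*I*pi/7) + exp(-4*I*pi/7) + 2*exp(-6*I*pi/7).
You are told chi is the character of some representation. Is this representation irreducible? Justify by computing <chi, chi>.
Not irreducible (reducible): <chi, chi> = 9 > 1.

Working: <chi, chi> = (1/|G|) sum_C |C| * |chi(C)|^2 = (1/7)[1*|5|^2 + 1*|2*exp(6*I*pi/7) + exp(4*I*pi/7) + 2*exp(2*I*pi/7)|^2 + 1*|2*exp(-2*I*pi/7) + exp(-6*I*pi/7) + 2*exp(4*I*pi/7)|^2 + 1*|exp(-2*I*pi/7) + 2*exp(6*I*pi/7) + 2*exp(4*I*pi/7)|^2 + 1*|2*exp(-4*I*pi/7) + 2*exp(-6*I*pi/7) + exp(2*I*pi/7)|^2 + 1*|2*exp(-4*I*pi/7) + exp(6*I*pi/7) + 2*exp(2*I*pi/7)|^2 + 1*|2*exp(-2*I*pi/7) + exp(-4*I*pi/7) + 2*exp(-6*I*pi/7)|^2]
  = (1/7)[(25) + (9 + 4*exp(-4*I*pi/7) + 4*exp(-2*I*pi/7) + 4*exp(2*I*pi/7) + 4*exp(4*I*pi/7)) + (9 + 4*exp(-4*I*pi/7) + 4*exp(-6*I*pi/7) + 4*exp(6*I*pi/7) + 4*exp(4*I*pi/7)) + (9 + 4*exp(-2*I*pi/7) + 4*exp(-6*I*pi/7) + 4*exp(6*I*pi/7) + 4*exp(2*I*pi/7)) + (9 + 4*exp(-2*I*pi/7) + 4*exp(-6*I*pi/7) + 4*exp(6*I*pi/7) + 4*exp(2*I*pi/7)) + (9 + 4*exp(-4*I*pi/7) + 4*exp(-6*I*pi/7) + 4*exp(6*I*pi/7) + 4*exp(4*I*pi/7)) + (9 + 4*exp(-4*I*pi/7) + 4*exp(-2*I*pi/7) + 4*exp(2*I*pi/7) + 4*exp(4*I*pi/7))] = 63/7 = 9.
(Exp terms are combined using exp(i*s)*conj(exp(i*t)) = exp(i*(s-t)), and sums of them are collapsed using the identity that for every m > 1 the m distinct m-th roots of unity sum to 0, e.g. 1 + exp(2*I*pi/3) + exp(-2*I*pi/3) = 0.)
A character is irreducible iff <chi, chi> = 1, so this representation is reducible.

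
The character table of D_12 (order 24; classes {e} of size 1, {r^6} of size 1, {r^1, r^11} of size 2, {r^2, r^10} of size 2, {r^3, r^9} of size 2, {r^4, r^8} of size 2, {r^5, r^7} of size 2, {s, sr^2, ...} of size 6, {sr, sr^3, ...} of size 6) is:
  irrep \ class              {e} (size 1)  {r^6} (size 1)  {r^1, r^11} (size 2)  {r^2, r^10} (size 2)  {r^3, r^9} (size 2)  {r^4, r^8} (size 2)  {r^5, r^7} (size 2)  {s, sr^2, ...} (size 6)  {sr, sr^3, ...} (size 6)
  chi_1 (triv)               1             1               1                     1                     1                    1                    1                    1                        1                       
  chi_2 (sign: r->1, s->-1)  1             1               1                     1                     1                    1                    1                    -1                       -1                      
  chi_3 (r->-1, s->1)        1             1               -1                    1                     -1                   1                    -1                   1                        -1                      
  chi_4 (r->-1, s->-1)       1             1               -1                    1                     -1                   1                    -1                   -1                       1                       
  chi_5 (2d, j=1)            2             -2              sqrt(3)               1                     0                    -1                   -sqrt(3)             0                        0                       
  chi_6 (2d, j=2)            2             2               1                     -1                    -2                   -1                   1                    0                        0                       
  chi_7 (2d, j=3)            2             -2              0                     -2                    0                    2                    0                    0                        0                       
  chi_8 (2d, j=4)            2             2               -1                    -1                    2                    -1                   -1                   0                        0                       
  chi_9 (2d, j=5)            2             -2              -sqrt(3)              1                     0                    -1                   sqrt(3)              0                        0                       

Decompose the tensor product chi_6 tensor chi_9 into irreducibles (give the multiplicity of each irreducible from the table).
chi_6 tensor chi_9 = chi_7 + chi_9 (all other irreducibles have multiplicity 0).

Why: The character of a tensor product is the pointwise product (chi_6 * chi_9)(C) = chi_6(C) * chi_9(C):
  {e}: (2)*(2), {r^6}: (2)*(-2), {r^1, r^11}: (1)*(-sqrt(3)), {r^2, r^10}: (-1)*(1), {r^3, r^9}: (-2)*(0), {r^4, r^8}: (-1)*(-1), {r^5, r^7}: (1)*(sqrt(3)), {s, sr^2, ...}: (0)*(0), {sr, sr^3, ...}: (0)*(0)
so (chi_6 * chi_9) takes values
  {e} -> 4, {r^6} -> -4, {r^1, r^11} -> -sqrt(3), {r^2, r^10} -> -1, {r^3, r^9} -> 0, {r^4, r^8} -> 1, {r^5, r^7} -> sqrt(3), {s, sr^2, ...} -> 0, {sr, sr^3, ...} -> 0.
Now take the inner product of this character with each irreducible chi from the table, <chi_6*chi_9, chi> = (1/24) sum_C |C| (chi_6*chi_9)(C) conj(chi(C)):
  <chi_6*chi_9, chi_1> = (1/24)[1*(4)*conj(1) + 1*(-4)*conj(1) + 2*(-sqrt(3))*conj(1) + 2*(-1)*conj(1) + 2*(0)*conj(1) + 2*(1)*conj(1) + 2*(sqrt(3))*conj(1) + 6*(0)*conj(1) + 6*(0)*conj(1)]
      = (1/24)[(4) + (-4) + (-2*sqrt(3)) + (-2) + (0) + (2) + (2*sqrt(3)) + (0) + (0)] = 0/24 = 0
  <chi_6*chi_9, chi_2> = (1/24)[1*(4)*conj(1) + 1*(-4)*conj(1) + 2*(-sqrt(3))*conj(1) + 2*(-1)*conj(1) + 2*(0)*conj(1) + 2*(1)*conj(1) + 2*(sqrt(3))*conj(1) + 6*(0)*conj(-1) + 6*(0)*conj(-1)]
      = (1/24)[(4) + (-4) + (-2*sqrt(3)) + (-2) + (0) + (2) + (2*sqrt(3)) + (0) + (0)] = 0/24 = 0
  <chi_6*chi_9, chi_3> = (1/24)[1*(4)*conj(1) + 1*(-4)*conj(1) + 2*(-sqrt(3))*conj(-1) + 2*(-1)*conj(1) + 2*(0)*conj(-1) + 2*(1)*conj(1) + 2*(sqrt(3))*conj(-1) + 6*(0)*conj(1) + 6*(0)*conj(-1)]
      = (1/24)[(4) + (-4) + (2*sqrt(3)) + (-2) + (0) + (2) + (-2*sqrt(3)) + (0) + (0)] = 0/24 = 0
  <chi_6*chi_9, chi_4> = (1/24)[1*(4)*conj(1) + 1*(-4)*conj(1) + 2*(-sqrt(3))*conj(-1) + 2*(-1)*conj(1) + 2*(0)*conj(-1) + 2*(1)*conj(1) + 2*(sqrt(3))*conj(-1) + 6*(0)*conj(-1) + 6*(0)*conj(1)]
      = (1/24)[(4) + (-4) + (2*sqrt(3)) + (-2) + (0) + (2) + (-2*sqrt(3)) + (0) + (0)] = 0/24 = 0
  <chi_6*chi_9, chi_5> = (1/24)[1*(4)*conj(2) + 1*(-4)*conj(-2) + 2*(-sqrt(3))*conj(sqrt(3)) + 2*(-1)*conj(1) + 2*(0)*conj(0) + 2*(1)*conj(-1) + 2*(sqrt(3))*conj(-sqrt(3)) + 6*(0)*conj(0) + 6*(0)*conj(0)]
      = (1/24)[(8) + (8) + (-6) + (-2) + (0) + (-2) + (-6) + (0) + (0)] = 0/24 = 0
  <chi_6*chi_9, chi_6> = (1/24)[1*(4)*conj(2) + 1*(-4)*conj(2) + 2*(-sqrt(3))*conj(1) + 2*(-1)*conj(-1) + 2*(0)*conj(-2) + 2*(1)*conj(-1) + 2*(sqrt(3))*conj(1) + 6*(0)*conj(0) + 6*(0)*conj(0)]
      = (1/24)[(8) + (-8) + (-2*sqrt(3)) + (2) + (0) + (-2) + (2*sqrt(3)) + (0) + (0)] = 0/24 = 0
  <chi_6*chi_9, chi_7> = (1/24)[1*(4)*conj(2) + 1*(-4)*conj(-2) + 2*(-sqrt(3))*conj(0) + 2*(-1)*conj(-2) + 2*(0)*conj(0) + 2*(1)*conj(2) + 2*(sqrt(3))*conj(0) + 6*(0)*conj(0) + 6*(0)*conj(0)]
      = (1/24)[(8) + (8) + (0) + (4) + (0) + (4) + (0) + (0) + (0)] = 24/24 = 1
  <chi_6*chi_9, chi_8> = (1/24)[1*(4)*conj(2) + 1*(-4)*conj(2) + 2*(-sqrt(3))*conj(-1) + 2*(-1)*conj(-1) + 2*(0)*conj(2) + 2*(1)*conj(-1) + 2*(sqrt(3))*conj(-1) + 6*(0)*conj(0) + 6*(0)*conj(0)]
      = (1/24)[(8) + (-8) + (2*sqrt(3)) + (2) + (0) + (-2) + (-2*sqrt(3)) + (0) + (0)] = 0/24 = 0
  <chi_6*chi_9, chi_9> = (1/24)[1*(4)*conj(2) + 1*(-4)*conj(-2) + 2*(-sqrt(3))*conj(-sqrt(3)) + 2*(-1)*conj(1) + 2*(0)*conj(0) + 2*(1)*conj(-1) + 2*(sqrt(3))*conj(sqrt(3)) + 6*(0)*conj(0) + 6*(0)*conj(0)]
      = (1/24)[(8) + (8) + (6) + (-2) + (0) + (-2) + (6) + (0) + (0)] = 24/24 = 1
Hence the multiplicities are chi_7: 1, chi_9: 1. Dimension check: dim(chi_6)*dim(chi_9) = 2*2 = 4 and sum (mult * dim) = 1*2 + 1*2 = 4.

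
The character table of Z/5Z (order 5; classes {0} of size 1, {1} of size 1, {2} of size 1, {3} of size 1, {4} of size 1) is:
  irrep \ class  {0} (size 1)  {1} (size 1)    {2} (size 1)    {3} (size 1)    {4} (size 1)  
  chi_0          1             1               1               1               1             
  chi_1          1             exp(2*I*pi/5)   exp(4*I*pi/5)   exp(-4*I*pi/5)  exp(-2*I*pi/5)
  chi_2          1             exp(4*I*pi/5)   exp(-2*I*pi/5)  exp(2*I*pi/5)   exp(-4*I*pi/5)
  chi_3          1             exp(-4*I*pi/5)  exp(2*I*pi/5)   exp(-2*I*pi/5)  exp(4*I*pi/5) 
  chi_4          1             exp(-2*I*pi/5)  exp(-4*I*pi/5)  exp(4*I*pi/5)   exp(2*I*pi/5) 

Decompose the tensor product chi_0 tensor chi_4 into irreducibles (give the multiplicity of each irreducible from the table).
chi_0 tensor chi_4 = chi_4 (all other irreducibles have multiplicity 0).

The character of a tensor product is the pointwise product (chi_0 * chi_4)(C) = chi_0(C) * chi_4(C):
  {0}: (1)*(1), {1}: (1)*(exp(-2*I*pi/5)), {2}: (1)*(exp(-4*I*pi/5)), {3}: (1)*(exp(4*I*pi/5)), {4}: (1)*(exp(2*I*pi/5))
so (chi_0 * chi_4) takes values
  {0} -> 1, {1} -> exp(-2*I*pi/5), {2} -> exp(-4*I*pi/5), {3} -> exp(4*I*pi/5), {4} -> exp(2*I*pi/5).
Now take the inner product of this character with each irreducible chi from the table, <chi_0*chi_4, chi> = (1/5) sum_C |C| (chi_0*chi_4)(C) conj(chi(C)):
  <chi_0*chi_4, chi_0> = (1/5)[1*(1)*conj(1) + 1*(exp(-2*I*pi/5))*conj(1) + 1*(exp(-4*I*pi/5))*conj(1) + 1*(exp(4*I*pi/5))*conj(1) + 1*(exp(2*I*pi/5))*conj(1)]
      = (1/5)[(1) + (exp(-2*I*pi/5)) + (exp(-4*I*pi/5)) + (exp(4*I*pi/5)) + (exp(2*I*pi/5))] = 0/5 = 0
  <chi_0*chi_4, chi_1> = (1/5)[1*(1)*conj(1) + 1*(exp(-2*I*pi/5))*conj(exp(2*I*pi/5)) + 1*(exp(-4*I*pi/5))*conj(exp(4*I*pi/5)) + 1*(exp(4*I*pi/5))*conj(exp(-4*I*pi/5)) + 1*(exp(2*I*pi/5))*conj(exp(-2*I*pi/5))]
      = (1/5)[(1) + (exp(-4*I*pi/5)) + (exp(2*I*pi/5)) + (exp(-2*I*pi/5)) + (exp(4*I*pi/5))] = 0/5 = 0
  <chi_0*chi_4, chi_2> = (1/5)[1*(1)*conj(1) + 1*(exp(-2*I*pi/5))*conj(exp(4*I*pi/5)) + 1*(exp(-4*I*pi/5))*conj(exp(-2*I*pi/5)) + 1*(exp(4*I*pi/5))*conj(exp(2*I*pi/5)) + 1*(exp(2*I*pi/5))*conj(exp(-4*I*pi/5))]
      = (1/5)[(1) + (exp(4*I*pi/5)) + (exp(-2*I*pi/5)) + (exp(2*I*pi/5)) + (exp(-4*I*pi/5))] = 0/5 = 0
  <chi_0*chi_4, chi_3> = (1/5)[1*(1)*conj(1) + 1*(exp(-2*I*pi/5))*conj(exp(-4*I*pi/5)) + 1*(exp(-4*I*pi/5))*conj(exp(2*I*pi/5)) + 1*(exp(4*I*pi/5))*conj(exp(-2*I*pi/5)) + 1*(exp(2*I*pi/5))*conj(exp(4*I*pi/5))]
      = (1/5)[(1) + (exp(2*I*pi/5)) + (exp(4*I*pi/5)) + (exp(-4*I*pi/5)) + (exp(-2*I*pi/5))] = 0/5 = 0
  <chi_0*chi_4, chi_4> = (1/5)[1*(1)*conj(1) + 1*(exp(-2*I*pi/5))*conj(exp(-2*I*pi/5)) + 1*(exp(-4*I*pi/5))*conj(exp(-4*I*pi/5)) + 1*(exp(4*I*pi/5))*conj(exp(4*I*pi/5)) + 1*(exp(2*I*pi/5))*conj(exp(2*I*pi/5))]
      = (1/5)[(1) + (1) + (1) + (1) + (1)] = 5/5 = 1
(Exp terms are combined using exp(i*s)*conj(exp(i*t)) = exp(i*(s-t)), and sums of them are collapsed using the identity that for every m > 1 the m distinct m-th roots of unity sum to 0, e.g. 1 + exp(2*I*pi/3) + exp(-2*I*pi/3) = 0.)
Hence the multiplicities are chi_4: 1. Dimension check: dim(chi_0)*dim(chi_4) = 1*1 = 1 and sum (mult * dim) = 1*1 = 1.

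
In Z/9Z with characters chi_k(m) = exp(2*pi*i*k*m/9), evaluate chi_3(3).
chi_3(3) = zeta_9^9 = 1

Reasoning: chi_3(3) = zeta_9^(3*3) = zeta_9^9. Since zeta_9^9 = 1, this equals zeta_9^0 = exp(2*pi*i*0/9) = 1.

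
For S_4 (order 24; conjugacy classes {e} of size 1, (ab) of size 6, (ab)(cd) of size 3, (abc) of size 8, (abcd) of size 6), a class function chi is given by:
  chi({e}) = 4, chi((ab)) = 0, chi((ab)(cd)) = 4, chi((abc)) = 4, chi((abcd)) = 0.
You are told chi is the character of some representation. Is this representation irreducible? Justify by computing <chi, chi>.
Not irreducible (reducible): <chi, chi> = 8 > 1.

Proof sketch: <chi, chi> = (1/|G|) sum_C |C| * |chi(C)|^2 = (1/24)[1*|4|^2 + 6*|0|^2 + 3*|4|^2 + 8*|4|^2 + 6*|0|^2]
  = (1/24)[(16) + (0) + (48) + (128) + (0)] = 192/24 = 8.
A character is irreducible iff <chi, chi> = 1, so this representation is reducible.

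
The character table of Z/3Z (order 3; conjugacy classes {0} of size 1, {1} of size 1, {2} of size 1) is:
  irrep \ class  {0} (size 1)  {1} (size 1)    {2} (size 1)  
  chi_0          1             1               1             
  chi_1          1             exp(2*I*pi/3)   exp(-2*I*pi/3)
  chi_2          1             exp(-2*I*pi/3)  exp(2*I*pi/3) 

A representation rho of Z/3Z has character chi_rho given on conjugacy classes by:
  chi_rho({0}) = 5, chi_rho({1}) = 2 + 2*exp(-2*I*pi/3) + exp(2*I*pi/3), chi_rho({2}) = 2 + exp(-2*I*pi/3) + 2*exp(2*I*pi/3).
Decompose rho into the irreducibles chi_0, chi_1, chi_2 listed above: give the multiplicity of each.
Multiplicities: chi_0: 2, chi_1: 1, chi_2: 2.

Argument: Use <chi_rho, chi> = (1/|G|) sum_C |C| * chi_rho(C) * conj(chi(C)) with |G| = 3 for each irreducible chi in the table:
  <chi_rho, chi_0> = (1/3)[1*(5)*conj(1) + 1*(2 + 2*exp(-2*I*pi/3) + exp(2*I*pi/3))*conj(1) + 1*(2 + exp(-2*I*pi/3) + 2*exp(2*I*pi/3))*conj(1)]
      = (1/3)[(5) + (2 + 2*exp(-2*I*pi/3) + exp(2*I*pi/3)) + (2 + exp(-2*I*pi/3) + 2*exp(2*I*pi/3))] = 6/3 = 2
  <chi_rho, chi_1> = (1/3)[1*(5)*conj(1) + 1*(2 + 2*exp(-2*I*pi/3) + exp(2*I*pi/3))*conj(exp(2*I*pi/3)) + 1*(2 + exp(-2*I*pi/3) + 2*exp(2*I*pi/3))*conj(exp(-2*I*pi/3))]
      = (1/3)[(5) + (-1) + (-1)] = 3/3 = 1
  <chi_rho, chi_2> = (1/3)[1*(5)*conj(1) + 1*(2 + 2*exp(-2*I*pi/3) + exp(2*I*pi/3))*conj(exp(-2*I*pi/3)) + 1*(2 + exp(-2*I*pi/3) + 2*exp(2*I*pi/3))*conj(exp(2*I*pi/3))]
      = (1/3)[(5) + (2 + exp(-2*I*pi/3) + 2*exp(2*I*pi/3)) + (2 + 2*exp(-2*I*pi/3) + exp(2*I*pi/3))] = 6/3 = 2
(Exp terms are combined using exp(i*s)*conj(exp(i*t)) = exp(i*(s-t)), and sums of them are collapsed using the identity that for every m > 1 the m distinct m-th roots of unity sum to 0, e.g. 1 + exp(2*I*pi/3) + exp(-2*I*pi/3) = 0.)
Dimension check: dim(rho) = sum (mult * dim) = 2*1 + 1*1 + 2*1 = 5 = chi_rho(e) = 5.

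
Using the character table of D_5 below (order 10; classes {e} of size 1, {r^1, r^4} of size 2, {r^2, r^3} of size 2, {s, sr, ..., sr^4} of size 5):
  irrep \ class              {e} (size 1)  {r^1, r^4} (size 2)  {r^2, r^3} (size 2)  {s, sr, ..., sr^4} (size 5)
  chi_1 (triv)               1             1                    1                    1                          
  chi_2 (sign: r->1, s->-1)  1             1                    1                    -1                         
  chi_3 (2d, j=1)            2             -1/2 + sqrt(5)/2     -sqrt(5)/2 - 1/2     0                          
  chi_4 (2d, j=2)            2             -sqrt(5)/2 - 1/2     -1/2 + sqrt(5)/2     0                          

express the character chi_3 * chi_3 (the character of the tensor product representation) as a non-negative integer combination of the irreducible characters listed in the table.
chi_3 tensor chi_3 = chi_1 + chi_2 + chi_4 (all other irreducibles have multiplicity 0).

Proof sketch: The character of a tensor product is the pointwise product (chi_3 * chi_3)(C) = chi_3(C) * chi_3(C):
  {e}: (2)*(2), {r^1, r^4}: (-1/2 + sqrt(5)/2)*(-1/2 + sqrt(5)/2), {r^2, r^3}: (-sqrt(5)/2 - 1/2)*(-sqrt(5)/2 - 1/2), {s, sr, ..., sr^4}: (0)*(0)
so (chi_3 * chi_3) takes values
  {e} -> 4, {r^1, r^4} -> 3/2 - sqrt(5)/2, {r^2, r^3} -> sqrt(5)/2 + 3/2, {s, sr, ..., sr^4} -> 0.
Now take the inner product of this character with each irreducible chi from the table, <chi_3*chi_3, chi> = (1/10) sum_C |C| (chi_3*chi_3)(C) conj(chi(C)):
  <chi_3*chi_3, chi_1> = (1/10)[1*(4)*conj(1) + 2*(3/2 - sqrt(5)/2)*conj(1) + 2*(sqrt(5)/2 + 3/2)*conj(1) + 5*(0)*conj(1)]
      = (1/10)[(4) + (3 - sqrt(5)) + (sqrt(5) + 3) + (0)] = 10/10 = 1
  <chi_3*chi_3, chi_2> = (1/10)[1*(4)*conj(1) + 2*(3/2 - sqrt(5)/2)*conj(1) + 2*(sqrt(5)/2 + 3/2)*conj(1) + 5*(0)*conj(-1)]
      = (1/10)[(4) + (3 - sqrt(5)) + (sqrt(5) + 3) + (0)] = 10/10 = 1
  <chi_3*chi_3, chi_3> = (1/10)[1*(4)*conj(2) + 2*(3/2 - sqrt(5)/2)*conj(-1/2 + sqrt(5)/2) + 2*(sqrt(5)/2 + 3/2)*conj(-sqrt(5)/2 - 1/2) + 5*(0)*conj(0)]
      = (1/10)[(8) + (-4 + 2*sqrt(5)) + (-2*sqrt(5) - 4) + (0)] = 0/10 = 0
  <chi_3*chi_3, chi_4> = (1/10)[1*(4)*conj(2) + 2*(3/2 - sqrt(5)/2)*conj(-sqrt(5)/2 - 1/2) + 2*(sqrt(5)/2 + 3/2)*conj(-1/2 + sqrt(5)/2) + 5*(0)*conj(0)]
      = (1/10)[(8) + (1 - sqrt(5)) + (1 + sqrt(5)) + (0)] = 10/10 = 1
Hence the multiplicities are chi_1: 1, chi_2: 1, chi_4: 1. Dimension check: dim(chi_3)*dim(chi_3) = 2*2 = 4 and sum (mult * dim) = 1*1 + 1*1 + 1*2 = 4.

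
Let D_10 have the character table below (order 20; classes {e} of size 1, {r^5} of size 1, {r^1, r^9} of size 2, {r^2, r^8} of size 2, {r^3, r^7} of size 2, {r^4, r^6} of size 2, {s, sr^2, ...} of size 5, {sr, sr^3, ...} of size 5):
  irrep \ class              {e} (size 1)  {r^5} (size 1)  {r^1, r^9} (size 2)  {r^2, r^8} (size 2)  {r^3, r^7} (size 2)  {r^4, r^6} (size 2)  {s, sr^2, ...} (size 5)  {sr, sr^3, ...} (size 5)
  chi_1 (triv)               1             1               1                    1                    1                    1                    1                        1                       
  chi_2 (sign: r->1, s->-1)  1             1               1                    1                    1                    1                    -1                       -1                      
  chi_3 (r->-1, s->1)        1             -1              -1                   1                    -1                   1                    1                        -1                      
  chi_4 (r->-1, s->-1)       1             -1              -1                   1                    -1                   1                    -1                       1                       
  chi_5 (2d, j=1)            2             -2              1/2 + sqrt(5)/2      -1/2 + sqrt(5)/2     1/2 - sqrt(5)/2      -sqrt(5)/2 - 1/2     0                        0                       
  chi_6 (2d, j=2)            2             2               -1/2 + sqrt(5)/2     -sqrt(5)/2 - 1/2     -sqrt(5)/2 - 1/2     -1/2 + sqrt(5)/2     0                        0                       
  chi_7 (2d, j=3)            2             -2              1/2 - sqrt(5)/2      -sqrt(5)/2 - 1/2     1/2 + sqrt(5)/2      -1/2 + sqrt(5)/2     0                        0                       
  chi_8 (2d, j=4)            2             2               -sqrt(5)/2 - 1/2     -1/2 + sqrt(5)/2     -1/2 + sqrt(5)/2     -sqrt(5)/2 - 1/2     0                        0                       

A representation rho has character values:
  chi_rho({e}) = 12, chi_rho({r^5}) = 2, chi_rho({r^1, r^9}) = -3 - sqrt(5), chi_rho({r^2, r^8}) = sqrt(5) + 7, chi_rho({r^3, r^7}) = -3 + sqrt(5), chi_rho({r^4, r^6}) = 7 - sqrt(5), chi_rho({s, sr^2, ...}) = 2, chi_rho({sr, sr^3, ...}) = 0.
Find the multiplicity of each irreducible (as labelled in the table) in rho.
Multiplicities: chi_1: 2, chi_2: 1, chi_3: 3, chi_4: 2, chi_5: 0, chi_6: 0, chi_7: 0, chi_8: 2.

Justification: Use <chi_rho, chi> = (1/|G|) sum_C |C| * chi_rho(C) * conj(chi(C)) with |G| = 20 for each irreducible chi in the table:
  <chi_rho, chi_1> = (1/20)[1*(12)*conj(1) + 1*(2)*conj(1) + 2*(-3 - sqrt(5))*conj(1) + 2*(sqrt(5) + 7)*conj(1) + 2*(-3 + sqrt(5))*conj(1) + 2*(7 - sqrt(5))*conj(1) + 5*(2)*conj(1) + 5*(0)*conj(1)]
      = (1/20)[(12) + (2) + (-6 - 2*sqrt(5)) + (2*sqrt(5) + 14) + (-6 + 2*sqrt(5)) + (14 - 2*sqrt(5)) + (10) + (0)] = 40/20 = 2
  <chi_rho, chi_2> = (1/20)[1*(12)*conj(1) + 1*(2)*conj(1) + 2*(-3 - sqrt(5))*conj(1) + 2*(sqrt(5) + 7)*conj(1) + 2*(-3 + sqrt(5))*conj(1) + 2*(7 - sqrt(5))*conj(1) + 5*(2)*conj(-1) + 5*(0)*conj(-1)]
      = (1/20)[(12) + (2) + (-6 - 2*sqrt(5)) + (2*sqrt(5) + 14) + (-6 + 2*sqrt(5)) + (14 - 2*sqrt(5)) + (-10) + (0)] = 20/20 = 1
  <chi_rho, chi_3> = (1/20)[1*(12)*conj(1) + 1*(2)*conj(-1) + 2*(-3 - sqrt(5))*conj(-1) + 2*(sqrt(5) + 7)*conj(1) + 2*(-3 + sqrt(5))*conj(-1) + 2*(7 - sqrt(5))*conj(1) + 5*(2)*conj(1) + 5*(0)*conj(-1)]
      = (1/20)[(12) + (-2) + (2*sqrt(5) + 6) + (2*sqrt(5) + 14) + (6 - 2*sqrt(5)) + (14 - 2*sqrt(5)) + (10) + (0)] = 60/20 = 3
  <chi_rho, chi_4> = (1/20)[1*(12)*conj(1) + 1*(2)*conj(-1) + 2*(-3 - sqrt(5))*conj(-1) + 2*(sqrt(5) + 7)*conj(1) + 2*(-3 + sqrt(5))*conj(-1) + 2*(7 - sqrt(5))*conj(1) + 5*(2)*conj(-1) + 5*(0)*conj(1)]
      = (1/20)[(12) + (-2) + (2*sqrt(5) + 6) + (2*sqrt(5) + 14) + (6 - 2*sqrt(5)) + (14 - 2*sqrt(5)) + (-10) + (0)] = 40/20 = 2
  <chi_rho, chi_5> = (1/20)[1*(12)*conj(2) + 1*(2)*conj(-2) + 2*(-3 - sqrt(5))*conj(1/2 + sqrt(5)/2) + 2*(sqrt(5) + 7)*conj(-1/2 + sqrt(5)/2) + 2*(-3 + sqrt(5))*conj(1/2 - sqrt(5)/2) + 2*(7 - sqrt(5))*conj(-sqrt(5)/2 - 1/2) + 5*(2)*conj(0) + 5*(0)*conj(0)]
      = (1/20)[(24) + (-4) + (-4*sqrt(5) - 8) + (-2 + 6*sqrt(5)) + (-8 + 4*sqrt(5)) + (-6*sqrt(5) - 2) + (0) + (0)] = 0/20 = 0
  <chi_rho, chi_6> = (1/20)[1*(12)*conj(2) + 1*(2)*conj(2) + 2*(-3 - sqrt(5))*conj(-1/2 + sqrt(5)/2) + 2*(sqrt(5) + 7)*conj(-sqrt(5)/2 - 1/2) + 2*(-3 + sqrt(5))*conj(-sqrt(5)/2 - 1/2) + 2*(7 - sqrt(5))*conj(-1/2 + sqrt(5)/2) + 5*(2)*conj(0) + 5*(0)*conj(0)]
      = (1/20)[(24) + (4) + (-2*sqrt(5) - 2) + (-8*sqrt(5) - 12) + (-2 + 2*sqrt(5)) + (-12 + 8*sqrt(5)) + (0) + (0)] = 0/20 = 0
  <chi_rho, chi_7> = (1/20)[1*(12)*conj(2) + 1*(2)*conj(-2) + 2*(-3 - sqrt(5))*conj(1/2 - sqrt(5)/2) + 2*(sqrt(5) + 7)*conj(-sqrt(5)/2 - 1/2) + 2*(-3 + sqrt(5))*conj(1/2 + sqrt(5)/2) + 2*(7 - sqrt(5))*conj(-1/2 + sqrt(5)/2) + 5*(2)*conj(0) + 5*(0)*conj(0)]
      = (1/20)[(24) + (-4) + (2 + 2*sqrt(5)) + (-8*sqrt(5) - 12) + (2 - 2*sqrt(5)) + (-12 + 8*sqrt(5)) + (0) + (0)] = 0/20 = 0
  <chi_rho, chi_8> = (1/20)[1*(12)*conj(2) + 1*(2)*conj(2) + 2*(-3 - sqrt(5))*conj(-sqrt(5)/2 - 1/2) + 2*(sqrt(5) + 7)*conj(-1/2 + sqrt(5)/2) + 2*(-3 + sqrt(5))*conj(-1/2 + sqrt(5)/2) + 2*(7 - sqrt(5))*conj(-sqrt(5)/2 - 1/2) + 5*(2)*conj(0) + 5*(0)*conj(0)]
      = (1/20)[(24) + (4) + (8 + 4*sqrt(5)) + (-2 + 6*sqrt(5)) + (8 - 4*sqrt(5)) + (-6*sqrt(5) - 2) + (0) + (0)] = 40/20 = 2
Dimension check: dim(rho) = sum (mult * dim) = 2*1 + 1*1 + 3*1 + 2*1 + 0*2 + 0*2 + 0*2 + 2*2 = 12 = chi_rho(e) = 12.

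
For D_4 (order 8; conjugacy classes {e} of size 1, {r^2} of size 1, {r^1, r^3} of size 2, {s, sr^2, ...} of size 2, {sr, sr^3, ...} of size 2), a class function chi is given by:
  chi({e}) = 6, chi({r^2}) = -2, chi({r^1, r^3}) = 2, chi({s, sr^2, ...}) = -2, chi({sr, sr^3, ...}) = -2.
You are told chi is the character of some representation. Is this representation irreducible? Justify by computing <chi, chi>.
Not irreducible (reducible): <chi, chi> = 8 > 1.

Details: <chi, chi> = (1/|G|) sum_C |C| * |chi(C)|^2 = (1/8)[1*|6|^2 + 1*|-2|^2 + 2*|2|^2 + 2*|-2|^2 + 2*|-2|^2]
  = (1/8)[(36) + (4) + (8) + (8) + (8)] = 64/8 = 8.
A character is irreducible iff <chi, chi> = 1, so this representation is reducible.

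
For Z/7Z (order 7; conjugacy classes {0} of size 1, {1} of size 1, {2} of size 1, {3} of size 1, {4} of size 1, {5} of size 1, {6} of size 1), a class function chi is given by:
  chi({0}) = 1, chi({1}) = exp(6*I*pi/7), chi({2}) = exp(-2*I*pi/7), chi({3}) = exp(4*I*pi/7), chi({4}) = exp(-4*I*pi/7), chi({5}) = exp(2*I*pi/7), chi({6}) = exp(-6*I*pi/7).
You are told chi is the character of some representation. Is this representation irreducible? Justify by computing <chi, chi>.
Irreducible: <chi, chi> = 1.

Working: <chi, chi> = (1/|G|) sum_C |C| * |chi(C)|^2 = (1/7)[1*|1|^2 + 1*|exp(6*I*pi/7)|^2 + 1*|exp(-2*I*pi/7)|^2 + 1*|exp(4*I*pi/7)|^2 + 1*|exp(-4*I*pi/7)|^2 + 1*|exp(2*I*pi/7)|^2 + 1*|exp(-6*I*pi/7)|^2]
  = (1/7)[(1) + (1) + (1) + (1) + (1) + (1) + (1)] = 7/7 = 1.
(Exp terms are combined using exp(i*s)*conj(exp(i*t)) = exp(i*(s-t)), and sums of them are collapsed using the identity that for every m > 1 the m distinct m-th roots of unity sum to 0, e.g. 1 + exp(2*I*pi/3) + exp(-2*I*pi/3) = 0.)
A character is irreducible iff <chi, chi> = 1, so this representation is irreducible.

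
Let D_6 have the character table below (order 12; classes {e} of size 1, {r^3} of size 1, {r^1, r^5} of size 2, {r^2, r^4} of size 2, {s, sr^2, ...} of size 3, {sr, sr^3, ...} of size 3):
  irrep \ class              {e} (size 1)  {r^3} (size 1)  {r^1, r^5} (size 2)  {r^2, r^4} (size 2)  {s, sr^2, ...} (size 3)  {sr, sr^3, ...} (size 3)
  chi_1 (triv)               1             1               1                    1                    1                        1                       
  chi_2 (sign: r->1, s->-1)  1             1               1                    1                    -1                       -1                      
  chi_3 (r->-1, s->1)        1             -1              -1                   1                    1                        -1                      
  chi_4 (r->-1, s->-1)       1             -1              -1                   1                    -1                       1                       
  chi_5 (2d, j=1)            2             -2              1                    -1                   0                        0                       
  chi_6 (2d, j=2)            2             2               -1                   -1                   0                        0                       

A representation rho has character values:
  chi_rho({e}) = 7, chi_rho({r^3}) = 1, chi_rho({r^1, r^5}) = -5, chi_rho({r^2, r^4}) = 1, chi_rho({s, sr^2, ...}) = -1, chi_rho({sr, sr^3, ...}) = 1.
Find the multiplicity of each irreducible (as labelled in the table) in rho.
Multiplicities: chi_1: 0, chi_2: 0, chi_3: 1, chi_4: 2, chi_5: 0, chi_6: 2.

Proof sketch: Use <chi_rho, chi> = (1/|G|) sum_C |C| * chi_rho(C) * conj(chi(C)) with |G| = 12 for each irreducible chi in the table:
  <chi_rho, chi_1> = (1/12)[1*(7)*conj(1) + 1*(1)*conj(1) + 2*(-5)*conj(1) + 2*(1)*conj(1) + 3*(-1)*conj(1) + 3*(1)*conj(1)]
      = (1/12)[(7) + (1) + (-10) + (2) + (-3) + (3)] = 0/12 = 0
  <chi_rho, chi_2> = (1/12)[1*(7)*conj(1) + 1*(1)*conj(1) + 2*(-5)*conj(1) + 2*(1)*conj(1) + 3*(-1)*conj(-1) + 3*(1)*conj(-1)]
      = (1/12)[(7) + (1) + (-10) + (2) + (3) + (-3)] = 0/12 = 0
  <chi_rho, chi_3> = (1/12)[1*(7)*conj(1) + 1*(1)*conj(-1) + 2*(-5)*conj(-1) + 2*(1)*conj(1) + 3*(-1)*conj(1) + 3*(1)*conj(-1)]
      = (1/12)[(7) + (-1) + (10) + (2) + (-3) + (-3)] = 12/12 = 1
  <chi_rho, chi_4> = (1/12)[1*(7)*conj(1) + 1*(1)*conj(-1) + 2*(-5)*conj(-1) + 2*(1)*conj(1) + 3*(-1)*conj(-1) + 3*(1)*conj(1)]
      = (1/12)[(7) + (-1) + (10) + (2) + (3) + (3)] = 24/12 = 2
  <chi_rho, chi_5> = (1/12)[1*(7)*conj(2) + 1*(1)*conj(-2) + 2*(-5)*conj(1) + 2*(1)*conj(-1) + 3*(-1)*conj(0) + 3*(1)*conj(0)]
      = (1/12)[(14) + (-2) + (-10) + (-2) + (0) + (0)] = 0/12 = 0
  <chi_rho, chi_6> = (1/12)[1*(7)*conj(2) + 1*(1)*conj(2) + 2*(-5)*conj(-1) + 2*(1)*conj(-1) + 3*(-1)*conj(0) + 3*(1)*conj(0)]
      = (1/12)[(14) + (2) + (10) + (-2) + (0) + (0)] = 24/12 = 2
Dimension check: dim(rho) = sum (mult * dim) = 0*1 + 0*1 + 1*1 + 2*1 + 0*2 + 2*2 = 7 = chi_rho(e) = 7.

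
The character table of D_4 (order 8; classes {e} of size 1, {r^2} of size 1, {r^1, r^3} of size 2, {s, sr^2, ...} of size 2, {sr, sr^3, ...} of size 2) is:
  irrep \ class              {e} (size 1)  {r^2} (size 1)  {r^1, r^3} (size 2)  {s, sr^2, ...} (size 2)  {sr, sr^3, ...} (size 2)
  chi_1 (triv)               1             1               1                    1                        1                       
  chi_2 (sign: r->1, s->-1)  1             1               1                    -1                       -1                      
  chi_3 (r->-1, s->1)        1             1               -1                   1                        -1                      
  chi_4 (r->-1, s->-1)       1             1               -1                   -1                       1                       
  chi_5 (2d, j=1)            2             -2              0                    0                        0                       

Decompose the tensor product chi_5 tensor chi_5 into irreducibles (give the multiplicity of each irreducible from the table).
chi_5 tensor chi_5 = chi_1 + chi_2 + chi_3 + chi_4 (all other irreducibles have multiplicity 0).

The character of a tensor product is the pointwise product (chi_5 * chi_5)(C) = chi_5(C) * chi_5(C):
  {e}: (2)*(2), {r^2}: (-2)*(-2), {r^1, r^3}: (0)*(0), {s, sr^2, ...}: (0)*(0), {sr, sr^3, ...}: (0)*(0)
so (chi_5 * chi_5) takes values
  {e} -> 4, {r^2} -> 4, {r^1, r^3} -> 0, {s, sr^2, ...} -> 0, {sr, sr^3, ...} -> 0.
Now take the inner product of this character with each irreducible chi from the table, <chi_5*chi_5, chi> = (1/8) sum_C |C| (chi_5*chi_5)(C) conj(chi(C)):
  <chi_5*chi_5, chi_1> = (1/8)[1*(4)*conj(1) + 1*(4)*conj(1) + 2*(0)*conj(1) + 2*(0)*conj(1) + 2*(0)*conj(1)]
      = (1/8)[(4) + (4) + (0) + (0) + (0)] = 8/8 = 1
  <chi_5*chi_5, chi_2> = (1/8)[1*(4)*conj(1) + 1*(4)*conj(1) + 2*(0)*conj(1) + 2*(0)*conj(-1) + 2*(0)*conj(-1)]
      = (1/8)[(4) + (4) + (0) + (0) + (0)] = 8/8 = 1
  <chi_5*chi_5, chi_3> = (1/8)[1*(4)*conj(1) + 1*(4)*conj(1) + 2*(0)*conj(-1) + 2*(0)*conj(1) + 2*(0)*conj(-1)]
      = (1/8)[(4) + (4) + (0) + (0) + (0)] = 8/8 = 1
  <chi_5*chi_5, chi_4> = (1/8)[1*(4)*conj(1) + 1*(4)*conj(1) + 2*(0)*conj(-1) + 2*(0)*conj(-1) + 2*(0)*conj(1)]
      = (1/8)[(4) + (4) + (0) + (0) + (0)] = 8/8 = 1
  <chi_5*chi_5, chi_5> = (1/8)[1*(4)*conj(2) + 1*(4)*conj(-2) + 2*(0)*conj(0) + 2*(0)*conj(0) + 2*(0)*conj(0)]
      = (1/8)[(8) + (-8) + (0) + (0) + (0)] = 0/8 = 0
Hence the multiplicities are chi_1: 1, chi_2: 1, chi_3: 1, chi_4: 1. Dimension check: dim(chi_5)*dim(chi_5) = 2*2 = 4 and sum (mult * dim) = 1*1 + 1*1 + 1*1 + 1*1 = 4.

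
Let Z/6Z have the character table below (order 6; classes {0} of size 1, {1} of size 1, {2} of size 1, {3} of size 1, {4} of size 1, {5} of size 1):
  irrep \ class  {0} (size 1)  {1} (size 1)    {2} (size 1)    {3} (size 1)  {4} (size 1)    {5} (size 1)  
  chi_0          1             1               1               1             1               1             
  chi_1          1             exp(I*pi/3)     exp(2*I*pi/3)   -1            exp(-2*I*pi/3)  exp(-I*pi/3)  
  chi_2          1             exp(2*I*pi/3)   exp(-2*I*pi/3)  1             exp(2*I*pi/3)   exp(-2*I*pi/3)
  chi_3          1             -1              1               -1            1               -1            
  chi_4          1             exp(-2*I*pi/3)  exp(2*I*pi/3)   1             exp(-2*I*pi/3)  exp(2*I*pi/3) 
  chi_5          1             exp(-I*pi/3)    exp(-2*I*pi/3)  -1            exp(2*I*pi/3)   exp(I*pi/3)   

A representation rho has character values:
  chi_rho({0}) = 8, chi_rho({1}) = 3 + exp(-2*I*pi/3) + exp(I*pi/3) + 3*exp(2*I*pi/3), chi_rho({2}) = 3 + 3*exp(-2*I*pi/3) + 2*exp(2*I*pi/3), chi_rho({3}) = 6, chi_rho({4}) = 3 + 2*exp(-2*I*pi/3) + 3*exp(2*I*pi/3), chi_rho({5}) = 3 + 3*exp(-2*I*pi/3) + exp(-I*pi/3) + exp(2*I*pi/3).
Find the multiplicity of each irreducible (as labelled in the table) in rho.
Multiplicities: chi_0: 3, chi_1: 1, chi_2: 3, chi_3: 0, chi_4: 1, chi_5: 0.

Justification: Use <chi_rho, chi> = (1/|G|) sum_C |C| * chi_rho(C) * conj(chi(C)) with |G| = 6 for each irreducible chi in the table:
  <chi_rho, chi_0> = (1/6)[1*(8)*conj(1) + 1*(3 + exp(-2*I*pi/3) + exp(I*pi/3) + 3*exp(2*I*pi/3))*conj(1) + 1*(3 + 3*exp(-2*I*pi/3) + 2*exp(2*I*pi/3))*conj(1) + 1*(6)*conj(1) + 1*(3 + 2*exp(-2*I*pi/3) + 3*exp(2*I*pi/3))*conj(1) + 1*(3 + 3*exp(-2*I*pi/3) + exp(-I*pi/3) + exp(2*I*pi/3))*conj(1)]
      = (1/6)[(8) + (3 + exp(-2*I*pi/3) + exp(I*pi/3) + 3*exp(2*I*pi/3)) + (3 + 3*exp(-2*I*pi/3) + 2*exp(2*I*pi/3)) + (6) + (3 + 2*exp(-2*I*pi/3) + 3*exp(2*I*pi/3)) + (3 + 3*exp(-2*I*pi/3) + exp(-I*pi/3) + exp(2*I*pi/3))] = 18/6 = 3
  <chi_rho, chi_1> = (1/6)[1*(8)*conj(1) + 1*(3 + exp(-2*I*pi/3) + exp(I*pi/3) + 3*exp(2*I*pi/3))*conj(exp(I*pi/3)) + 1*(3 + 3*exp(-2*I*pi/3) + 2*exp(2*I*pi/3))*conj(exp(2*I*pi/3)) + 1*(6)*conj(-1) + 1*(3 + 2*exp(-2*I*pi/3) + 3*exp(2*I*pi/3))*conj(exp(-2*I*pi/3)) + 1*(3 + 3*exp(-2*I*pi/3) + exp(-I*pi/3) + exp(2*I*pi/3))*conj(exp(-I*pi/3))]
      = (1/6)[(8) + (3) + (-1) + (-6) + (-1) + (3)] = 6/6 = 1
  <chi_rho, chi_2> = (1/6)[1*(8)*conj(1) + 1*(3 + exp(-2*I*pi/3) + exp(I*pi/3) + 3*exp(2*I*pi/3))*conj(exp(2*I*pi/3)) + 1*(3 + 3*exp(-2*I*pi/3) + 2*exp(2*I*pi/3))*conj(exp(-2*I*pi/3)) + 1*(6)*conj(1) + 1*(3 + 2*exp(-2*I*pi/3) + 3*exp(2*I*pi/3))*conj(exp(2*I*pi/3)) + 1*(3 + 3*exp(-2*I*pi/3) + exp(-I*pi/3) + exp(2*I*pi/3))*conj(exp(-2*I*pi/3))]
      = (1/6)[(8) + (3 + 3*exp(-2*I*pi/3) + exp(-I*pi/3) + exp(2*I*pi/3)) + (3 + 2*exp(-2*I*pi/3) + 3*exp(2*I*pi/3)) + (6) + (3 + 3*exp(-2*I*pi/3) + 2*exp(2*I*pi/3)) + (3 + exp(-2*I*pi/3) + exp(I*pi/3) + 3*exp(2*I*pi/3))] = 18/6 = 3
  <chi_rho, chi_3> = (1/6)[1*(8)*conj(1) + 1*(3 + exp(-2*I*pi/3) + exp(I*pi/3) + 3*exp(2*I*pi/3))*conj(-1) + 1*(3 + 3*exp(-2*I*pi/3) + 2*exp(2*I*pi/3))*conj(1) + 1*(6)*conj(-1) + 1*(3 + 2*exp(-2*I*pi/3) + 3*exp(2*I*pi/3))*conj(1) + 1*(3 + 3*exp(-2*I*pi/3) + exp(-I*pi/3) + exp(2*I*pi/3))*conj(-1)]
      = (1/6)[(8) + (-3 - 3*exp(2*I*pi/3) - exp(I*pi/3) - exp(-2*I*pi/3)) + (3 + 3*exp(-2*I*pi/3) + 2*exp(2*I*pi/3)) + (-6) + (3 + 2*exp(-2*I*pi/3) + 3*exp(2*I*pi/3)) + (-3 - exp(2*I*pi/3) - exp(-I*pi/3) - 3*exp(-2*I*pi/3))] = 0/6 = 0
  <chi_rho, chi_4> = (1/6)[1*(8)*conj(1) + 1*(3 + exp(-2*I*pi/3) + exp(I*pi/3) + 3*exp(2*I*pi/3))*conj(exp(-2*I*pi/3)) + 1*(3 + 3*exp(-2*I*pi/3) + 2*exp(2*I*pi/3))*conj(exp(2*I*pi/3)) + 1*(6)*conj(1) + 1*(3 + 2*exp(-2*I*pi/3) + 3*exp(2*I*pi/3))*conj(exp(-2*I*pi/3)) + 1*(3 + 3*exp(-2*I*pi/3) + exp(-I*pi/3) + exp(2*I*pi/3))*conj(exp(2*I*pi/3))]
      = (1/6)[(8) + (-3) + (-1) + (6) + (-1) + (-3)] = 6/6 = 1
  <chi_rho, chi_5> = (1/6)[1*(8)*conj(1) + 1*(3 + exp(-2*I*pi/3) + exp(I*pi/3) + 3*exp(2*I*pi/3))*conj(exp(-I*pi/3)) + 1*(3 + 3*exp(-2*I*pi/3) + 2*exp(2*I*pi/3))*conj(exp(-2*I*pi/3)) + 1*(6)*conj(-1) + 1*(3 + 2*exp(-2*I*pi/3) + 3*exp(2*I*pi/3))*conj(exp(2*I*pi/3)) + 1*(3 + 3*exp(-2*I*pi/3) + exp(-I*pi/3) + exp(2*I*pi/3))*conj(exp(I*pi/3))]
      = (1/6)[(8) + (-3 + exp(-I*pi/3) + exp(2*I*pi/3) + 3*exp(I*pi/3)) + (3 + 2*exp(-2*I*pi/3) + 3*exp(2*I*pi/3)) + (-6) + (3 + 3*exp(-2*I*pi/3) + 2*exp(2*I*pi/3)) + (-3 + 3*exp(-I*pi/3) + exp(-2*I*pi/3) + exp(I*pi/3))] = 0/6 = 0
(Exp terms are combined using exp(i*s)*conj(exp(i*t)) = exp(i*(s-t)), and sums of them are collapsed using the identity that for every m > 1 the m distinct m-th roots of unity sum to 0, e.g. 1 + exp(2*I*pi/3) + exp(-2*I*pi/3) = 0.)
Dimension check: dim(rho) = sum (mult * dim) = 3*1 + 1*1 + 3*1 + 0*1 + 1*1 + 0*1 = 8 = chi_rho(e) = 8.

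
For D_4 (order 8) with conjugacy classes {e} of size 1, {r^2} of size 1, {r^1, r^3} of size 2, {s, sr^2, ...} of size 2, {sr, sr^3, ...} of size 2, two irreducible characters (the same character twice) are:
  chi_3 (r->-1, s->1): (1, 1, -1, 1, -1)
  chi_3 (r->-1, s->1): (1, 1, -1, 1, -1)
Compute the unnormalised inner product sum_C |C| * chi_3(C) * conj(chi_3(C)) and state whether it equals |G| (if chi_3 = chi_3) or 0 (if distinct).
Sum = 8 = |G| = 8; so <chi_3, chi_3> = 1 (norm-1 confirms irreducibility).

Compute term by term over conjugacy classes (|C| * chi_3(C) * conj(chi_3(C))):
  1*(1)*conj(1) + 1*(1)*conj(1) + 2*(-1)*conj(-1) + 2*(1)*conj(1) + 2*(-1)*conj(-1)
  = (1) + (1) + (2) + (2) + (2)
  = 8.
Dividing by |G| = 8 gives 8/8 = 1, matching the row-orthogonality relation <chi_3, chi_3> = [chi_3 = chi_3].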